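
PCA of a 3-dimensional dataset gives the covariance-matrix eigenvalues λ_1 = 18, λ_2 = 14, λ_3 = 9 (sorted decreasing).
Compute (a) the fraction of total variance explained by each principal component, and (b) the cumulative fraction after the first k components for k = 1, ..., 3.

Step 1 — total variance = trace(Sigma) = Σ λ_i = 18 + 14 + 9 = 41.

Step 2 — fraction explained by component i = λ_i / Σ λ:
  PC1: 18/41 = 0.439
  PC2: 14/41 = 0.3415
  PC3: 9/41 = 0.2195

Step 3 — cumulative fraction after k components = (λ_1 + ... + λ_k) / Σ λ:
  k = 1: 18/41 = 0.439
  k = 2: (18 + 14)/41 = 32/41 = 0.7805
  k = 3: (18 + 14 + 9)/41 = 41/41 = 1

Summary (fraction, with percent):

explained: PC1 0.439 (43.9%), PC2 0.3415 (34.15%), PC3 0.2195 (21.95%);  cumulative: 0.439, 0.7805, 1


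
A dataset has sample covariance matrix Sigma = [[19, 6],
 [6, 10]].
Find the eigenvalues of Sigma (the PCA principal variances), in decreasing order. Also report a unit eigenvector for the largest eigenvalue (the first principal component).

Step 1 — characteristic polynomial of 2×2 Sigma:
  det(Sigma - λI) = λ² - trace · λ + det = 0.
  trace = 19 + 10 = 29, det = 19·10 - (6)² = 154.
Step 2 — discriminant:
  Δ = trace² - 4·det = 841 - 616 = 225.
Step 3 — eigenvalues:
  λ = (trace ± √Δ)/2 = (29 ± 15)/2,
  λ_1 = 22,  λ_2 = 7.

Step 4 — unit eigenvector for λ_1: solve (Sigma - λ_1 I)v = 0. First row:
  (19 - 22)·v_x + (6)·v_y = 0, i.e. (-3)·v_x + (6)·v_y = 0,
  so v ∝ (b, λ_1 - a) = (6, 3) = u.
  ||u|| = √((6)² + (3)²) = √(45) ≈ 6.7082,
  v_1 = u/||u|| ≈ (0.8944, 0.4472) (||v_1|| = 1).

λ_1 = 22,  λ_2 = 7;  v_1 ≈ (0.8944, 0.4472)


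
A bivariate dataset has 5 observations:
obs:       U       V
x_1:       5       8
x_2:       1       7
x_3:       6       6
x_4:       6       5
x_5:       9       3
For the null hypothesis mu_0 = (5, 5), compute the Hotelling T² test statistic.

Step 1 — sample mean vector:
  mean(U) = (5 + 1 + 6 + 6 + 9) / 5 = 27/5 = 5.4
  mean(V) = (8 + 7 + 6 + 5 + 3) / 5 = 29/5 = 5.8
  x̄ = (5.4, 5.8),  deviation x̄ - mu_0 = (5.4, 5.8) - (5, 5) = (0.4, 0.8).

Step 2 — sample covariance matrix, S[i,j] = (1/(n-1)) · Σ_k (x_{k,i} - mean_i) · (x_{k,j} - mean_j), divisor n-1 = 4:
  S[U,U] = ((-0.4)·(-0.4) + (-4.4)·(-4.4) + (0.6)·(0.6) + (0.6)·(0.6) + (3.6)·(3.6)) / 4 = 33.2/4 = 8.3
  S[U,V] = ((-0.4)·(2.2) + (-4.4)·(1.2) + (0.6)·(0.2) + (0.6)·(-0.8) + (3.6)·(-2.8)) / 4 = -16.6/4 = -4.15
  S[V,V] = ((2.2)·(2.2) + (1.2)·(1.2) + (0.2)·(0.2) + (-0.8)·(-0.8) + (-2.8)·(-2.8)) / 4 = 14.8/4 = 3.7
  S = [[8.3, -4.15],
 [-4.15, 3.7]].

Step 3 — invert S. det(S) = 8.3·3.7 - (-4.15)² = 13.4875.
  S^{-1} = (1/det) · [[d, -b], [-b, a]] = [[0.2743, 0.3077],
 [0.3077, 0.6154]].

Step 4 — quadratic form (x̄ - mu_0)^T · S^{-1} · (x̄ - mu_0):
  S^{-1} · (x̄ - mu_0) = (0.3559, 0.6154),
  (x̄ - mu_0)^T · [...] = (0.4)·(0.3559) + (0.8)·(0.6154) = 0.6347.

Step 5 — scale by n: T² = 5 · 0.6347 = 3.1733.

T² ≈ 3.1733


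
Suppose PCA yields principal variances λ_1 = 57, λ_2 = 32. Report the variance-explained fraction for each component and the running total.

Step 1 — total variance = trace(Sigma) = Σ λ_i = 57 + 32 = 89.

Step 2 — fraction explained by component i = λ_i / Σ λ:
  PC1: 57/89 = 0.6404
  PC2: 32/89 = 0.3596

Step 3 — cumulative fraction after k components = (λ_1 + ... + λ_k) / Σ λ:
  k = 1: 57/89 = 0.6404
  k = 2: (57 + 32)/89 = 89/89 = 1

Summary (fraction, with percent):

explained: PC1 0.6404 (64.04%), PC2 0.3596 (35.96%);  cumulative: 0.6404, 1


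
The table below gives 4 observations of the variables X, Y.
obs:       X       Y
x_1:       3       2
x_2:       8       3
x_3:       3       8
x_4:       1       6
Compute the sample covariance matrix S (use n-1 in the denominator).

Step 1 — column means:
  mean(X) = (3 + 8 + 3 + 1) / 4 = 15/4 = 3.75
  mean(Y) = (2 + 3 + 8 + 6) / 4 = 19/4 = 4.75

Step 2 — sample covariance S[i,j] = (1/(n-1)) · Σ_k (x_{k,i} - mean_i) · (x_{k,j} - mean_j), with n-1 = 3.
  S[X,X] = ((-0.75)·(-0.75) + (4.25)·(4.25) + (-0.75)·(-0.75) + (-2.75)·(-2.75)) / 3 = 26.75/3 = 8.9167
  S[X,Y] = ((-0.75)·(-2.75) + (4.25)·(-1.75) + (-0.75)·(3.25) + (-2.75)·(1.25)) / 3 = -11.25/3 = -3.75
  S[Y,Y] = ((-2.75)·(-2.75) + (-1.75)·(-1.75) + (3.25)·(3.25) + (1.25)·(1.25)) / 3 = 22.75/3 = 7.5833

S is symmetric (S[j,i] = S[i,j]). Assembling:

S = [[8.9167, -3.75],
 [-3.75, 7.5833]]


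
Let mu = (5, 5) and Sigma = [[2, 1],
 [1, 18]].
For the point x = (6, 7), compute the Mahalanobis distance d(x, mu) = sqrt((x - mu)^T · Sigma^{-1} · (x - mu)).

Step 1 — centre the observation: (x - mu) = (1, 2).

Step 2 — invert Sigma. det(Sigma) = 2·18 - (1)² = 35.
  Sigma^{-1} = (1/det) · [[d, -b], [-b, a]] = [[0.5143, -0.0286],
 [-0.0286, 0.0571]].

Step 3 — form the quadratic (x - mu)^T · Sigma^{-1} · (x - mu):
  Sigma^{-1} · (x - mu) = (0.4571, 0.0857).
  (x - mu)^T · [Sigma^{-1} · (x - mu)] = (1)·(0.4571) + (2)·(0.0857) = 0.6286.

Step 4 — take square root: d = √(0.6286) ≈ 0.7928.

d(x, mu) = √(0.6286) ≈ 0.7928


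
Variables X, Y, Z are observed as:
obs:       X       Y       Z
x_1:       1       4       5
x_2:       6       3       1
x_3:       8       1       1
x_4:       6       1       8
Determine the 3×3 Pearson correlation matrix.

Step 1 — column means:
  mean(X) = (1 + 6 + 8 + 6) / 4 = 21/4 = 5.25
  mean(Y) = (4 + 3 + 1 + 1) / 4 = 9/4 = 2.25
  mean(Z) = (5 + 1 + 1 + 8) / 4 = 15/4 = 3.75

Step 2 — sample variances and covariances s[i,j] = (1/(n-1)) · Σ_k (x_{k,i} - mean_i) · (x_{k,j} - mean_j), with n-1 = 3:
  s[X,X] = ((-4.25)·(-4.25) + (0.75)·(0.75) + (2.75)·(2.75) + (0.75)·(0.75)) / 3 = 26.75/3 = 8.9167
  s[X,Y] = ((-4.25)·(1.75) + (0.75)·(0.75) + (2.75)·(-1.25) + (0.75)·(-1.25)) / 3 = -11.25/3 = -3.75
  s[X,Z] = ((-4.25)·(1.25) + (0.75)·(-2.75) + (2.75)·(-2.75) + (0.75)·(4.25)) / 3 = -11.75/3 = -3.9167
  s[Y,Y] = ((1.75)·(1.75) + (0.75)·(0.75) + (-1.25)·(-1.25) + (-1.25)·(-1.25)) / 3 = 6.75/3 = 2.25
  s[Y,Z] = ((1.75)·(1.25) + (0.75)·(-2.75) + (-1.25)·(-2.75) + (-1.25)·(4.25)) / 3 = -1.75/3 = -0.5833
  s[Z,Z] = ((1.25)·(1.25) + (-2.75)·(-2.75) + (-2.75)·(-2.75) + (4.25)·(4.25)) / 3 = 34.75/3 = 11.5833
  Sample standard deviations s_i = √(s[i,i]):
  s(X) = √(8.9167) = 2.9861
  s(Y) = √(2.25) = 1.5
  s(Z) = √(11.5833) = 3.4034

Step 3 — r_{ij} = s_{ij} / (s_i · s_j):
  r[X,X] = 1 (diagonal).
  r[X,Y] = -3.75 / (2.9861 · 1.5) = -3.75 / 4.4791 = -0.8372
  r[X,Z] = -3.9167 / (2.9861 · 3.4034) = -3.9167 / 10.1629 = -0.3854
  r[Y,Y] = 1 (diagonal).
  r[Y,Z] = -0.5833 / (1.5 · 3.4034) = -0.5833 / 5.1051 = -0.1143
  r[Z,Z] = 1 (diagonal).

R is symmetric with unit diagonal. Assembling:

R = [[1, -0.8372, -0.3854],
 [-0.8372, 1, -0.1143],
 [-0.3854, -0.1143, 1]]


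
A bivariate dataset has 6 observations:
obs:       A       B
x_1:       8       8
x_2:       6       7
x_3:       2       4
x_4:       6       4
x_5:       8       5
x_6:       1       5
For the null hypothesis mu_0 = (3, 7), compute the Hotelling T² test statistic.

Step 1 — sample mean vector:
  mean(A) = (8 + 6 + 2 + 6 + 8 + 1) / 6 = 31/6 = 5.1667
  mean(B) = (8 + 7 + 4 + 4 + 5 + 5) / 6 = 33/6 = 5.5
  x̄ = (5.1667, 5.5),  deviation x̄ - mu_0 = (5.1667, 5.5) - (3, 7) = (2.1667, -1.5).

Step 2 — sample covariance matrix, S[i,j] = (1/(n-1)) · Σ_k (x_{k,i} - mean_i) · (x_{k,j} - mean_j), divisor n-1 = 5:
  S[A,A] = ((2.8333)·(2.8333) + (0.8333)·(0.8333) + (-3.1667)·(-3.1667) + (0.8333)·(0.8333) + (2.8333)·(2.8333) + (-4.1667)·(-4.1667)) / 5 = 44.8333/5 = 8.9667
  S[A,B] = ((2.8333)·(2.5) + (0.8333)·(1.5) + (-3.1667)·(-1.5) + (0.8333)·(-1.5) + (2.8333)·(-0.5) + (-4.1667)·(-0.5)) / 5 = 12.5/5 = 2.5
  S[B,B] = ((2.5)·(2.5) + (1.5)·(1.5) + (-1.5)·(-1.5) + (-1.5)·(-1.5) + (-0.5)·(-0.5) + (-0.5)·(-0.5)) / 5 = 13.5/5 = 2.7
  S = [[8.9667, 2.5],
 [2.5, 2.7]].

Step 3 — invert S. det(S) = 8.9667·2.7 - (2.5)² = 17.96.
  S^{-1} = (1/det) · [[d, -b], [-b, a]] = [[0.1503, -0.1392],
 [-0.1392, 0.4993]].

Step 4 — quadratic form (x̄ - mu_0)^T · S^{-1} · (x̄ - mu_0):
  S^{-1} · (x̄ - mu_0) = (0.5345, -1.0505),
  (x̄ - mu_0)^T · [...] = (2.1667)·(0.5345) + (-1.5)·(-1.0505) = 2.7339.

Step 5 — scale by n: T² = 6 · 2.7339 = 16.4031.

T² ≈ 16.4031


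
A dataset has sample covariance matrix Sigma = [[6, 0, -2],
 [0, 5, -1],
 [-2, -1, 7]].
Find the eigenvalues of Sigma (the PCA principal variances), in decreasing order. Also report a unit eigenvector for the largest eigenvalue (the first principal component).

Step 1 — characteristic polynomial p(λ) = det(λI - Sigma) = λ³ - tr·λ² + c_1·λ - det, where tr = trace, c_1 = sum of the principal 2×2 minors, det = det(Sigma):
  tr = 6 + 5 + 7 = 18,
  c_1 = (6·5 - (0)²) + (6·7 - (-2)²) + (5·7 - (-1)²) = 30 + 38 + 34 = 102,
  det = 6·(5·7 - (-1)²) - (0)·((0)·7 - (-1)·(-2)) + (-2)·((0)·(-1) - 5·(-2)) = 6·(34) - (0)·(-2) + (-2)·(10) = 184.
  So p(λ) = λ³ - 18λ² + 102λ - 184.
Step 2 — look for an integer root (rational root theorem: any rational root is an integer divisor of 184). Testing λ = 4:
  p(4) = 64 - 288 + 408 - 184 = 0  ✓
  Dividing out (λ - 4): p(λ) = (λ - 4)(λ² - 14λ + 46).
Step 3 — remaining eigenvalues from the quadratic λ² - 14λ + 46 = 0:
  Δ = 14² - 4·46 = 196 - 184 = 12,  λ = (14 ± √12)/2 = (14 ± 3.4641)/2 ≈ 8.7321 or 5.2679.
  Sorted: λ_1 = 8.7321,  λ_2 = 5.2679,  λ_3 = 4  (check: sum = 18 = tr ✓).

Step 4 — unit eigenvector for λ_1 ≈ 8.7321: v spans the null space of (Sigma - λ_1 I), whose rows are
  r_1 = (-2.7321, 0, -2),  r_2 = (0, -3.7321, -1),  r_3 = (-2, -1, -1.7321).
  v is orthogonal to every row, so take v ∝ r_1 × r_2 = ((0)·(-1) - (-2)·(-3.7321), (-2)·(0) - (-2.7321)·(-1), (-2.7321)·(-3.7321) - (0)·(0)) ≈ (-7.4641, -2.7321, 10.1962).
  Rescale (multiply by -1 so the first nonzero entry is positive): u = (7.4641, 2.7321, -10.1962).
  ||u|| = √((7.4641)² + (2.7321)² + (-10.1962)²) = √(167.1384) ≈ 12.9282,  v_1 = u/||u|| ≈ (0.5774, 0.2113, -0.7887) (||v_1|| = 1).

λ_1 = 8.7321,  λ_2 = 5.2679,  λ_3 = 4;  v_1 ≈ (0.5774, 0.2113, -0.7887)


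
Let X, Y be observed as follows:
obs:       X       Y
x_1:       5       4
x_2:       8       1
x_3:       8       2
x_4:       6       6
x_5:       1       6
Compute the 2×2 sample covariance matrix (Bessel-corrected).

Step 1 — column means:
  mean(X) = (5 + 8 + 8 + 6 + 1) / 5 = 28/5 = 5.6
  mean(Y) = (4 + 1 + 2 + 6 + 6) / 5 = 19/5 = 3.8

Step 2 — sample covariance S[i,j] = (1/(n-1)) · Σ_k (x_{k,i} - mean_i) · (x_{k,j} - mean_j), with n-1 = 4.
  S[X,X] = ((-0.6)·(-0.6) + (2.4)·(2.4) + (2.4)·(2.4) + (0.4)·(0.4) + (-4.6)·(-4.6)) / 4 = 33.2/4 = 8.3
  S[X,Y] = ((-0.6)·(0.2) + (2.4)·(-2.8) + (2.4)·(-1.8) + (0.4)·(2.2) + (-4.6)·(2.2)) / 4 = -20.4/4 = -5.1
  S[Y,Y] = ((0.2)·(0.2) + (-2.8)·(-2.8) + (-1.8)·(-1.8) + (2.2)·(2.2) + (2.2)·(2.2)) / 4 = 20.8/4 = 5.2

S is symmetric (S[j,i] = S[i,j]). Assembling:

S = [[8.3, -5.1],
 [-5.1, 5.2]]


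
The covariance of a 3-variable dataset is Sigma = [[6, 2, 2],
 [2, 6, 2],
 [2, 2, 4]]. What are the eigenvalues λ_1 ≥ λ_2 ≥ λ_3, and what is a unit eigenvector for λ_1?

Step 1 — characteristic polynomial p(λ) = det(λI - Sigma) = λ³ - tr·λ² + c_1·λ - det, where tr = trace, c_1 = sum of the principal 2×2 minors, det = det(Sigma):
  tr = 6 + 6 + 4 = 16,
  c_1 = (6·6 - (2)²) + (6·4 - (2)²) + (6·4 - (2)²) = 32 + 20 + 20 = 72,
  det = 6·(6·4 - (2)²) - (2)·((2)·4 - (2)·(2)) + (2)·((2)·(2) - 6·(2)) = 6·(20) - (2)·(4) + (2)·(-8) = 96.
  So p(λ) = λ³ - 16λ² + 72λ - 96.
Step 2 — look for an integer root (rational root theorem: any rational root is an integer divisor of 96). Testing λ = 4:
  p(4) = 64 - 256 + 288 - 96 = 0  ✓
  Dividing out (λ - 4): p(λ) = (λ - 4)(λ² - 12λ + 24).
Step 3 — remaining eigenvalues from the quadratic λ² - 12λ + 24 = 0:
  Δ = 12² - 4·24 = 144 - 96 = 48,  λ = (12 ± √48)/2 = (12 ± 6.9282)/2 ≈ 9.4641 or 2.5359.
  Sorted: λ_1 = 9.4641,  λ_2 = 4,  λ_3 = 2.5359  (check: sum = 16 = tr ✓).

Step 4 — unit eigenvector for λ_1 ≈ 9.4641: v spans the null space of (Sigma - λ_1 I), whose rows are
  r_1 = (-3.4641, 2, 2),  r_2 = (2, -3.4641, 2),  r_3 = (2, 2, -5.4641).
  v is orthogonal to every row, so take v ∝ r_1 × r_2 = ((2)·(2) - (2)·(-3.4641), (2)·(2) - (-3.4641)·(2), (-3.4641)·(-3.4641) - (2)·(2)) ≈ (10.9282, 10.9282, 8).
  Let u = (10.9282, 10.9282, 8).
  ||u|| = √((10.9282)² + (10.9282)² + (8)²) = √(302.8513) ≈ 17.4026,  v_1 = u/||u|| ≈ (0.628, 0.628, 0.4597) (||v_1|| = 1).

λ_1 = 9.4641,  λ_2 = 4,  λ_3 = 2.5359;  v_1 ≈ (0.628, 0.628, 0.4597)


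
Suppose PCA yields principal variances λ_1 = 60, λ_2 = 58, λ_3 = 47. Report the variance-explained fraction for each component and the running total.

Step 1 — total variance = trace(Sigma) = Σ λ_i = 60 + 58 + 47 = 165.

Step 2 — fraction explained by component i = λ_i / Σ λ:
  PC1: 60/165 = 0.3636
  PC2: 58/165 = 0.3515
  PC3: 47/165 = 0.2848

Step 3 — cumulative fraction after k components = (λ_1 + ... + λ_k) / Σ λ:
  k = 1: 60/165 = 0.3636
  k = 2: (60 + 58)/165 = 118/165 = 0.7152
  k = 3: (60 + 58 + 47)/165 = 165/165 = 1

Summary (fraction, with percent):

explained: PC1 0.3636 (36.36%), PC2 0.3515 (35.15%), PC3 0.2848 (28.48%);  cumulative: 0.3636, 0.7152, 1


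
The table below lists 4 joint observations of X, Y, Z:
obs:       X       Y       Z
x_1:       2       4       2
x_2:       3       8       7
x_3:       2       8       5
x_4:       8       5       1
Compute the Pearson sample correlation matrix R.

Step 1 — column means:
  mean(X) = (2 + 3 + 2 + 8) / 4 = 15/4 = 3.75
  mean(Y) = (4 + 8 + 8 + 5) / 4 = 25/4 = 6.25
  mean(Z) = (2 + 7 + 5 + 1) / 4 = 15/4 = 3.75

Step 2 — sample variances and covariances s[i,j] = (1/(n-1)) · Σ_k (x_{k,i} - mean_i) · (x_{k,j} - mean_j), with n-1 = 3:
  s[X,X] = ((-1.75)·(-1.75) + (-0.75)·(-0.75) + (-1.75)·(-1.75) + (4.25)·(4.25)) / 3 = 24.75/3 = 8.25
  s[X,Y] = ((-1.75)·(-2.25) + (-0.75)·(1.75) + (-1.75)·(1.75) + (4.25)·(-1.25)) / 3 = -5.75/3 = -1.9167
  s[X,Z] = ((-1.75)·(-1.75) + (-0.75)·(3.25) + (-1.75)·(1.25) + (4.25)·(-2.75)) / 3 = -13.25/3 = -4.4167
  s[Y,Y] = ((-2.25)·(-2.25) + (1.75)·(1.75) + (1.75)·(1.75) + (-1.25)·(-1.25)) / 3 = 12.75/3 = 4.25
  s[Y,Z] = ((-2.25)·(-1.75) + (1.75)·(3.25) + (1.75)·(1.25) + (-1.25)·(-2.75)) / 3 = 15.25/3 = 5.0833
  s[Z,Z] = ((-1.75)·(-1.75) + (3.25)·(3.25) + (1.25)·(1.25) + (-2.75)·(-2.75)) / 3 = 22.75/3 = 7.5833
  Sample standard deviations s_i = √(s[i,i]):
  s(X) = √(8.25) = 2.8723
  s(Y) = √(4.25) = 2.0616
  s(Z) = √(7.5833) = 2.7538

Step 3 — r_{ij} = s_{ij} / (s_i · s_j):
  r[X,X] = 1 (diagonal).
  r[X,Y] = -1.9167 / (2.8723 · 2.0616) = -1.9167 / 5.9214 = -0.3237
  r[X,Z] = -4.4167 / (2.8723 · 2.7538) = -4.4167 / 7.9096 = -0.5584
  r[Y,Y] = 1 (diagonal).
  r[Y,Z] = 5.0833 / (2.0616 · 2.7538) = 5.0833 / 5.6771 = 0.8954
  r[Z,Z] = 1 (diagonal).

R is symmetric with unit diagonal. Assembling:

R = [[1, -0.3237, -0.5584],
 [-0.3237, 1, 0.8954],
 [-0.5584, 0.8954, 1]]


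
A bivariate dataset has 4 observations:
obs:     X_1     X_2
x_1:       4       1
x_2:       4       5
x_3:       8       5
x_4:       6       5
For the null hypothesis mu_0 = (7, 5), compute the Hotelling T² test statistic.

Step 1 — sample mean vector:
  mean(X_1) = (4 + 4 + 8 + 6) / 4 = 22/4 = 5.5
  mean(X_2) = (1 + 5 + 5 + 5) / 4 = 16/4 = 4
  x̄ = (5.5, 4),  deviation x̄ - mu_0 = (5.5, 4) - (7, 5) = (-1.5, -1).

Step 2 — sample covariance matrix, S[i,j] = (1/(n-1)) · Σ_k (x_{k,i} - mean_i) · (x_{k,j} - mean_j), divisor n-1 = 3:
  S[X_1,X_1] = ((-1.5)·(-1.5) + (-1.5)·(-1.5) + (2.5)·(2.5) + (0.5)·(0.5)) / 3 = 11/3 = 3.6667
  S[X_1,X_2] = ((-1.5)·(-3) + (-1.5)·(1) + (2.5)·(1) + (0.5)·(1)) / 3 = 6/3 = 2
  S[X_2,X_2] = ((-3)·(-3) + (1)·(1) + (1)·(1) + (1)·(1)) / 3 = 12/3 = 4
  S = [[3.6667, 2],
 [2, 4]].

Step 3 — invert S. det(S) = 3.6667·4 - (2)² = 10.6667.
  S^{-1} = (1/det) · [[d, -b], [-b, a]] = [[0.375, -0.1875],
 [-0.1875, 0.3438]].

Step 4 — quadratic form (x̄ - mu_0)^T · S^{-1} · (x̄ - mu_0):
  S^{-1} · (x̄ - mu_0) = (-0.375, -0.0625),
  (x̄ - mu_0)^T · [...] = (-1.5)·(-0.375) + (-1)·(-0.0625) = 0.625.

Step 5 — scale by n: T² = 4 · 0.625 = 2.5.

T² ≈ 2.5


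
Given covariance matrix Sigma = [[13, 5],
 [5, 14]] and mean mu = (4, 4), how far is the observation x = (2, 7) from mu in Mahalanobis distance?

Step 1 — centre the observation: (x - mu) = (-2, 3).

Step 2 — invert Sigma. det(Sigma) = 13·14 - (5)² = 157.
  Sigma^{-1} = (1/det) · [[d, -b], [-b, a]] = [[0.0892, -0.0318],
 [-0.0318, 0.0828]].

Step 3 — form the quadratic (x - mu)^T · Sigma^{-1} · (x - mu):
  Sigma^{-1} · (x - mu) = (-0.2739, 0.3121).
  (x - mu)^T · [Sigma^{-1} · (x - mu)] = (-2)·(-0.2739) + (3)·(0.3121) = 1.4841.

Step 4 — take square root: d = √(1.4841) ≈ 1.2182.

d(x, mu) = √(1.4841) ≈ 1.2182


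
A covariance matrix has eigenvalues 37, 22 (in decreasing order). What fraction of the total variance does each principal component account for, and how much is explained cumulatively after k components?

Step 1 — total variance = trace(Sigma) = Σ λ_i = 37 + 22 = 59.

Step 2 — fraction explained by component i = λ_i / Σ λ:
  PC1: 37/59 = 0.6271
  PC2: 22/59 = 0.3729

Step 3 — cumulative fraction after k components = (λ_1 + ... + λ_k) / Σ λ:
  k = 1: 37/59 = 0.6271
  k = 2: (37 + 22)/59 = 59/59 = 1

Summary (fraction, with percent):

explained: PC1 0.6271 (62.71%), PC2 0.3729 (37.29%);  cumulative: 0.6271, 1


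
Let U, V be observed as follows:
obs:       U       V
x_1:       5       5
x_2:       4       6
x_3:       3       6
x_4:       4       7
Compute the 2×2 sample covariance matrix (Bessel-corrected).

Step 1 — column means:
  mean(U) = (5 + 4 + 3 + 4) / 4 = 16/4 = 4
  mean(V) = (5 + 6 + 6 + 7) / 4 = 24/4 = 6

Step 2 — sample covariance S[i,j] = (1/(n-1)) · Σ_k (x_{k,i} - mean_i) · (x_{k,j} - mean_j), with n-1 = 3.
  S[U,U] = ((1)·(1) + (0)·(0) + (-1)·(-1) + (0)·(0)) / 3 = 2/3 = 0.6667
  S[U,V] = ((1)·(-1) + (0)·(0) + (-1)·(0) + (0)·(1)) / 3 = -1/3 = -0.3333
  S[V,V] = ((-1)·(-1) + (0)·(0) + (0)·(0) + (1)·(1)) / 3 = 2/3 = 0.6667

S is symmetric (S[j,i] = S[i,j]). Assembling:

S = [[0.6667, -0.3333],
 [-0.3333, 0.6667]]


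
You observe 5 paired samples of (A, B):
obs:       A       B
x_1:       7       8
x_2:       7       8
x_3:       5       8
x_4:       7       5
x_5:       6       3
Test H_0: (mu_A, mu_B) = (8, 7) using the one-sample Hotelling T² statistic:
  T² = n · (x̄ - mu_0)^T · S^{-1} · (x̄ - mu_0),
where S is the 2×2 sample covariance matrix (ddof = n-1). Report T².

Step 1 — sample mean vector:
  mean(A) = (7 + 7 + 5 + 7 + 6) / 5 = 32/5 = 6.4
  mean(B) = (8 + 8 + 8 + 5 + 3) / 5 = 32/5 = 6.4
  x̄ = (6.4, 6.4),  deviation x̄ - mu_0 = (6.4, 6.4) - (8, 7) = (-1.6, -0.6).

Step 2 — sample covariance matrix, S[i,j] = (1/(n-1)) · Σ_k (x_{k,i} - mean_i) · (x_{k,j} - mean_j), divisor n-1 = 4:
  S[A,A] = ((0.6)·(0.6) + (0.6)·(0.6) + (-1.4)·(-1.4) + (0.6)·(0.6) + (-0.4)·(-0.4)) / 4 = 3.2/4 = 0.8
  S[A,B] = ((0.6)·(1.6) + (0.6)·(1.6) + (-1.4)·(1.6) + (0.6)·(-1.4) + (-0.4)·(-3.4)) / 4 = 0.2/4 = 0.05
  S[B,B] = ((1.6)·(1.6) + (1.6)·(1.6) + (1.6)·(1.6) + (-1.4)·(-1.4) + (-3.4)·(-3.4)) / 4 = 21.2/4 = 5.3
  S = [[0.8, 0.05],
 [0.05, 5.3]].

Step 3 — invert S. det(S) = 0.8·5.3 - (0.05)² = 4.2375.
  S^{-1} = (1/det) · [[d, -b], [-b, a]] = [[1.2507, -0.0118],
 [-0.0118, 0.1888]].

Step 4 — quadratic form (x̄ - mu_0)^T · S^{-1} · (x̄ - mu_0):
  S^{-1} · (x̄ - mu_0) = (-1.9941, -0.0944),
  (x̄ - mu_0)^T · [...] = (-1.6)·(-1.9941) + (-0.6)·(-0.0944) = 3.2472.

Step 5 — scale by n: T² = 5 · 3.2472 = 16.236.

T² ≈ 16.236


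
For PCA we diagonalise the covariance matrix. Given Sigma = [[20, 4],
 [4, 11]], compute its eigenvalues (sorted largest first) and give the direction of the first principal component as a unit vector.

Step 1 — characteristic polynomial of 2×2 Sigma:
  det(Sigma - λI) = λ² - trace · λ + det = 0.
  trace = 20 + 11 = 31, det = 20·11 - (4)² = 204.
Step 2 — discriminant:
  Δ = trace² - 4·det = 961 - 816 = 145.
Step 3 — eigenvalues:
  λ = (trace ± √Δ)/2 = (31 ± 12.0416)/2,
  λ_1 = 21.5208,  λ_2 = 9.4792.

Step 4 — unit eigenvector for λ_1: solve (Sigma - λ_1 I)v = 0. First row:
  (20 - 21.5208)·v_x + (4)·v_y = 0, i.e. (-1.5208)·v_x + (4)·v_y = 0,
  so v ∝ (b, λ_1 - a) = (4, 1.5208) = u.
  ||u|| = √((4)² + (1.5208)²) = √(18.3128) ≈ 4.2793,
  v_1 = u/||u|| ≈ (0.9347, 0.3554) (||v_1|| = 1).

λ_1 = 21.5208,  λ_2 = 9.4792;  v_1 ≈ (0.9347, 0.3554)


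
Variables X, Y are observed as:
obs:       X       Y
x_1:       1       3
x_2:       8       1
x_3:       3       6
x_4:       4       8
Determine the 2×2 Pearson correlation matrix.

Step 1 — column means:
  mean(X) = (1 + 8 + 3 + 4) / 4 = 16/4 = 4
  mean(Y) = (3 + 1 + 6 + 8) / 4 = 18/4 = 4.5

Step 2 — sample variances and covariances s[i,j] = (1/(n-1)) · Σ_k (x_{k,i} - mean_i) · (x_{k,j} - mean_j), with n-1 = 3:
  s[X,X] = ((-3)·(-3) + (4)·(4) + (-1)·(-1) + (0)·(0)) / 3 = 26/3 = 8.6667
  s[X,Y] = ((-3)·(-1.5) + (4)·(-3.5) + (-1)·(1.5) + (0)·(3.5)) / 3 = -11/3 = -3.6667
  s[Y,Y] = ((-1.5)·(-1.5) + (-3.5)·(-3.5) + (1.5)·(1.5) + (3.5)·(3.5)) / 3 = 29/3 = 9.6667
  Sample standard deviations s_i = √(s[i,i]):
  s(X) = √(8.6667) = 2.9439
  s(Y) = √(9.6667) = 3.1091

Step 3 — r_{ij} = s_{ij} / (s_i · s_j):
  r[X,X] = 1 (diagonal).
  r[X,Y] = -3.6667 / (2.9439 · 3.1091) = -3.6667 / 9.153 = -0.4006
  r[Y,Y] = 1 (diagonal).

R is symmetric with unit diagonal. Assembling:

R = [[1, -0.4006],
 [-0.4006, 1]]


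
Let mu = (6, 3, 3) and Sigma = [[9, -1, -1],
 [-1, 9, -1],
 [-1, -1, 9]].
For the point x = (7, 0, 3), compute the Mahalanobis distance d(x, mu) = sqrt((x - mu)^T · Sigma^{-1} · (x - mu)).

Step 1 — centre the observation: (x - mu) = (1, -3, 0).

Step 2 — invert Sigma (cofactor / det for 3×3, or solve directly):
  Sigma^{-1} = [[0.1143, 0.0143, 0.0143],
 [0.0143, 0.1143, 0.0143],
 [0.0143, 0.0143, 0.1143]].

Step 3 — form the quadratic (x - mu)^T · Sigma^{-1} · (x - mu):
  Sigma^{-1} · (x - mu) = (0.0714, -0.3286, -0.0286).
  (x - mu)^T · [Sigma^{-1} · (x - mu)] = (1)·(0.0714) + (-3)·(-0.3286) + (0)·(-0.0286) = 1.0571.

Step 4 — take square root: d = √(1.0571) ≈ 1.0282.

d(x, mu) = √(1.0571) ≈ 1.0282


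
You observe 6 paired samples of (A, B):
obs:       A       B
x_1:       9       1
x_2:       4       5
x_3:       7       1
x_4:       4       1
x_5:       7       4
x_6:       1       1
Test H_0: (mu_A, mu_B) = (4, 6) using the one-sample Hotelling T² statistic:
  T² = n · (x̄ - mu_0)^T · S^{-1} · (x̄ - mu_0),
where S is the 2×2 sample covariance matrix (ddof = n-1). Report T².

Step 1 — sample mean vector:
  mean(A) = (9 + 4 + 7 + 4 + 7 + 1) / 6 = 32/6 = 5.3333
  mean(B) = (1 + 5 + 1 + 1 + 4 + 1) / 6 = 13/6 = 2.1667
  x̄ = (5.3333, 2.1667),  deviation x̄ - mu_0 = (5.3333, 2.1667) - (4, 6) = (1.3333, -3.8333).

Step 2 — sample covariance matrix, S[i,j] = (1/(n-1)) · Σ_k (x_{k,i} - mean_i) · (x_{k,j} - mean_j), divisor n-1 = 5:
  S[A,A] = ((3.6667)·(3.6667) + (-1.3333)·(-1.3333) + (1.6667)·(1.6667) + (-1.3333)·(-1.3333) + (1.6667)·(1.6667) + (-4.3333)·(-4.3333)) / 5 = 41.3333/5 = 8.2667
  S[A,B] = ((3.6667)·(-1.1667) + (-1.3333)·(2.8333) + (1.6667)·(-1.1667) + (-1.3333)·(-1.1667) + (1.6667)·(1.8333) + (-4.3333)·(-1.1667)) / 5 = -0.3333/5 = -0.0667
  S[B,B] = ((-1.1667)·(-1.1667) + (2.8333)·(2.8333) + (-1.1667)·(-1.1667) + (-1.1667)·(-1.1667) + (1.8333)·(1.8333) + (-1.1667)·(-1.1667)) / 5 = 16.8333/5 = 3.3667
  S = [[8.2667, -0.0667],
 [-0.0667, 3.3667]].

Step 3 — invert S. det(S) = 8.2667·3.3667 - (-0.0667)² = 27.8267.
  S^{-1} = (1/det) · [[d, -b], [-b, a]] = [[0.121, 0.0024],
 [0.0024, 0.2971]].

Step 4 — quadratic form (x̄ - mu_0)^T · S^{-1} · (x̄ - mu_0):
  S^{-1} · (x̄ - mu_0) = (0.1521, -1.1356),
  (x̄ - mu_0)^T · [...] = (1.3333)·(0.1521) + (-3.8333)·(-1.1356) = 4.556.

Step 5 — scale by n: T² = 6 · 4.556 = 27.3359.

T² ≈ 27.3359


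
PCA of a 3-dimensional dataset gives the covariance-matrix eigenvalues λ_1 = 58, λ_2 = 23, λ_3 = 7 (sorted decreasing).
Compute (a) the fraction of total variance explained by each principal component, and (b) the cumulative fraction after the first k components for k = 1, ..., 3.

Step 1 — total variance = trace(Sigma) = Σ λ_i = 58 + 23 + 7 = 88.

Step 2 — fraction explained by component i = λ_i / Σ λ:
  PC1: 58/88 = 0.6591
  PC2: 23/88 = 0.2614
  PC3: 7/88 = 0.0795

Step 3 — cumulative fraction after k components = (λ_1 + ... + λ_k) / Σ λ:
  k = 1: 58/88 = 0.6591
  k = 2: (58 + 23)/88 = 81/88 = 0.9205
  k = 3: (58 + 23 + 7)/88 = 88/88 = 1

Summary (fraction, with percent):

explained: PC1 0.6591 (65.91%), PC2 0.2614 (26.14%), PC3 0.0795 (7.95%);  cumulative: 0.6591, 0.9205, 1


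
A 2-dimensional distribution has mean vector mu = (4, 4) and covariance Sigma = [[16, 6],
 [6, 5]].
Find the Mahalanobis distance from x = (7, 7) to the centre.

Step 1 — centre the observation: (x - mu) = (3, 3).

Step 2 — invert Sigma. det(Sigma) = 16·5 - (6)² = 44.
  Sigma^{-1} = (1/det) · [[d, -b], [-b, a]] = [[0.1136, -0.1364],
 [-0.1364, 0.3636]].

Step 3 — form the quadratic (x - mu)^T · Sigma^{-1} · (x - mu):
  Sigma^{-1} · (x - mu) = (-0.0682, 0.6818).
  (x - mu)^T · [Sigma^{-1} · (x - mu)] = (3)·(-0.0682) + (3)·(0.6818) = 1.8409.

Step 4 — take square root: d = √(1.8409) ≈ 1.3568.

d(x, mu) = √(1.8409) ≈ 1.3568


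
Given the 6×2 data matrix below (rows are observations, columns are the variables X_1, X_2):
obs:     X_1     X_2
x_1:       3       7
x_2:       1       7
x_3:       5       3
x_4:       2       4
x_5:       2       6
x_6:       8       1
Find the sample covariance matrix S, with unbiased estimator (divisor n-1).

Step 1 — column means:
  mean(X_1) = (3 + 1 + 5 + 2 + 2 + 8) / 6 = 21/6 = 3.5
  mean(X_2) = (7 + 7 + 3 + 4 + 6 + 1) / 6 = 28/6 = 4.6667

Step 2 — sample covariance S[i,j] = (1/(n-1)) · Σ_k (x_{k,i} - mean_i) · (x_{k,j} - mean_j), with n-1 = 5.
  S[X_1,X_1] = ((-0.5)·(-0.5) + (-2.5)·(-2.5) + (1.5)·(1.5) + (-1.5)·(-1.5) + (-1.5)·(-1.5) + (4.5)·(4.5)) / 5 = 33.5/5 = 6.7
  S[X_1,X_2] = ((-0.5)·(2.3333) + (-2.5)·(2.3333) + (1.5)·(-1.6667) + (-1.5)·(-0.6667) + (-1.5)·(1.3333) + (4.5)·(-3.6667)) / 5 = -27/5 = -5.4
  S[X_2,X_2] = ((2.3333)·(2.3333) + (2.3333)·(2.3333) + (-1.6667)·(-1.6667) + (-0.6667)·(-0.6667) + (1.3333)·(1.3333) + (-3.6667)·(-3.6667)) / 5 = 29.3333/5 = 5.8667

S is symmetric (S[j,i] = S[i,j]). Assembling:

S = [[6.7, -5.4],
 [-5.4, 5.8667]]


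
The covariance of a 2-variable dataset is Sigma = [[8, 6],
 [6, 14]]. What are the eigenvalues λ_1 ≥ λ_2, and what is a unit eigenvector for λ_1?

Step 1 — characteristic polynomial of 2×2 Sigma:
  det(Sigma - λI) = λ² - trace · λ + det = 0.
  trace = 8 + 14 = 22, det = 8·14 - (6)² = 76.
Step 2 — discriminant:
  Δ = trace² - 4·det = 484 - 304 = 180.
Step 3 — eigenvalues:
  λ = (trace ± √Δ)/2 = (22 ± 13.4164)/2,
  λ_1 = 17.7082,  λ_2 = 4.2918.

Step 4 — unit eigenvector for λ_1: solve (Sigma - λ_1 I)v = 0. First row:
  (8 - 17.7082)·v_x + (6)·v_y = 0, i.e. (-9.7082)·v_x + (6)·v_y = 0,
  so v ∝ (b, λ_1 - a) = (6, 9.7082) = u.
  ||u|| = √((6)² + (9.7082)²) = √(130.2492) ≈ 11.4127,
  v_1 = u/||u|| ≈ (0.5257, 0.8507) (||v_1|| = 1).

λ_1 = 17.7082,  λ_2 = 4.2918;  v_1 ≈ (0.5257, 0.8507)


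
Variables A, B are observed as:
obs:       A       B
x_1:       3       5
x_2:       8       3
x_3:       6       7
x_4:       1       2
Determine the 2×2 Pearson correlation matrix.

Step 1 — column means:
  mean(A) = (3 + 8 + 6 + 1) / 4 = 18/4 = 4.5
  mean(B) = (5 + 3 + 7 + 2) / 4 = 17/4 = 4.25

Step 2 — sample variances and covariances s[i,j] = (1/(n-1)) · Σ_k (x_{k,i} - mean_i) · (x_{k,j} - mean_j), with n-1 = 3:
  s[A,A] = ((-1.5)·(-1.5) + (3.5)·(3.5) + (1.5)·(1.5) + (-3.5)·(-3.5)) / 3 = 29/3 = 9.6667
  s[A,B] = ((-1.5)·(0.75) + (3.5)·(-1.25) + (1.5)·(2.75) + (-3.5)·(-2.25)) / 3 = 6.5/3 = 2.1667
  s[B,B] = ((0.75)·(0.75) + (-1.25)·(-1.25) + (2.75)·(2.75) + (-2.25)·(-2.25)) / 3 = 14.75/3 = 4.9167
  Sample standard deviations s_i = √(s[i,i]):
  s(A) = √(9.6667) = 3.1091
  s(B) = √(4.9167) = 2.2174

Step 3 — r_{ij} = s_{ij} / (s_i · s_j):
  r[A,A] = 1 (diagonal).
  r[A,B] = 2.1667 / (3.1091 · 2.2174) = 2.1667 / 6.894 = 0.3143
  r[B,B] = 1 (diagonal).

R is symmetric with unit diagonal. Assembling:

R = [[1, 0.3143],
 [0.3143, 1]]


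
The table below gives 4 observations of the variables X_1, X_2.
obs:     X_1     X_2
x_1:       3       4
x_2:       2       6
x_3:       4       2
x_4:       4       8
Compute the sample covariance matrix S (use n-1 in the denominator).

Step 1 — column means:
  mean(X_1) = (3 + 2 + 4 + 4) / 4 = 13/4 = 3.25
  mean(X_2) = (4 + 6 + 2 + 8) / 4 = 20/4 = 5

Step 2 — sample covariance S[i,j] = (1/(n-1)) · Σ_k (x_{k,i} - mean_i) · (x_{k,j} - mean_j), with n-1 = 3.
  S[X_1,X_1] = ((-0.25)·(-0.25) + (-1.25)·(-1.25) + (0.75)·(0.75) + (0.75)·(0.75)) / 3 = 2.75/3 = 0.9167
  S[X_1,X_2] = ((-0.25)·(-1) + (-1.25)·(1) + (0.75)·(-3) + (0.75)·(3)) / 3 = -1/3 = -0.3333
  S[X_2,X_2] = ((-1)·(-1) + (1)·(1) + (-3)·(-3) + (3)·(3)) / 3 = 20/3 = 6.6667

S is symmetric (S[j,i] = S[i,j]). Assembling:

S = [[0.9167, -0.3333],
 [-0.3333, 6.6667]]


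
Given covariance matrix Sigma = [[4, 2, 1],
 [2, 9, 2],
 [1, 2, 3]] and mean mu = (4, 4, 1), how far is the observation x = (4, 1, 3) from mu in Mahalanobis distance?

Step 1 — centre the observation: (x - mu) = (0, -3, 2).

Step 2 — invert Sigma (cofactor / det for 3×3, or solve directly):
  Sigma^{-1} = [[0.2911, -0.0506, -0.0633],
 [-0.0506, 0.1392, -0.0759],
 [-0.0633, -0.0759, 0.4051]].

Step 3 — form the quadratic (x - mu)^T · Sigma^{-1} · (x - mu):
  Sigma^{-1} · (x - mu) = (0.0253, -0.5696, 1.038).
  (x - mu)^T · [Sigma^{-1} · (x - mu)] = (0)·(0.0253) + (-3)·(-0.5696) + (2)·(1.038) = 3.7848.

Step 4 — take square root: d = √(3.7848) ≈ 1.9455.

d(x, mu) = √(3.7848) ≈ 1.9455


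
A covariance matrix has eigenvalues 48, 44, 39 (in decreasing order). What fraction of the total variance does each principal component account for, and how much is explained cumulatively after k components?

Step 1 — total variance = trace(Sigma) = Σ λ_i = 48 + 44 + 39 = 131.

Step 2 — fraction explained by component i = λ_i / Σ λ:
  PC1: 48/131 = 0.3664
  PC2: 44/131 = 0.3359
  PC3: 39/131 = 0.2977

Step 3 — cumulative fraction after k components = (λ_1 + ... + λ_k) / Σ λ:
  k = 1: 48/131 = 0.3664
  k = 2: (48 + 44)/131 = 92/131 = 0.7023
  k = 3: (48 + 44 + 39)/131 = 131/131 = 1

Summary (fraction, with percent):

explained: PC1 0.3664 (36.64%), PC2 0.3359 (33.59%), PC3 0.2977 (29.77%);  cumulative: 0.3664, 0.7023, 1


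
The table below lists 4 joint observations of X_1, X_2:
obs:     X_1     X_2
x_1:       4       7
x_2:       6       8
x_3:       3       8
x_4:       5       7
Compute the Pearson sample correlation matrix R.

Step 1 — column means:
  mean(X_1) = (4 + 6 + 3 + 5) / 4 = 18/4 = 4.5
  mean(X_2) = (7 + 8 + 8 + 7) / 4 = 30/4 = 7.5

Step 2 — sample variances and covariances s[i,j] = (1/(n-1)) · Σ_k (x_{k,i} - mean_i) · (x_{k,j} - mean_j), with n-1 = 3:
  s[X_1,X_1] = ((-0.5)·(-0.5) + (1.5)·(1.5) + (-1.5)·(-1.5) + (0.5)·(0.5)) / 3 = 5/3 = 1.6667
  s[X_1,X_2] = ((-0.5)·(-0.5) + (1.5)·(0.5) + (-1.5)·(0.5) + (0.5)·(-0.5)) / 3 = 0/3 = 0
  s[X_2,X_2] = ((-0.5)·(-0.5) + (0.5)·(0.5) + (0.5)·(0.5) + (-0.5)·(-0.5)) / 3 = 1/3 = 0.3333
  Sample standard deviations s_i = √(s[i,i]):
  s(X_1) = √(1.6667) = 1.291
  s(X_2) = √(0.3333) = 0.5774

Step 3 — r_{ij} = s_{ij} / (s_i · s_j):
  r[X_1,X_1] = 1 (diagonal).
  r[X_1,X_2] = 0 / (1.291 · 0.5774) = 0 / 0.7454 = 0
  r[X_2,X_2] = 1 (diagonal).

R is symmetric with unit diagonal. Assembling:

R = [[1, 0],
 [0, 1]]


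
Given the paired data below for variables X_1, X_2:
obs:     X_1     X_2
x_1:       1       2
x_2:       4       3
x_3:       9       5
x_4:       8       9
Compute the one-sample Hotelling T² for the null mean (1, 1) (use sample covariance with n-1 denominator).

Step 1 — sample mean vector:
  mean(X_1) = (1 + 4 + 9 + 8) / 4 = 22/4 = 5.5
  mean(X_2) = (2 + 3 + 5 + 9) / 4 = 19/4 = 4.75
  x̄ = (5.5, 4.75),  deviation x̄ - mu_0 = (5.5, 4.75) - (1, 1) = (4.5, 3.75).

Step 2 — sample covariance matrix, S[i,j] = (1/(n-1)) · Σ_k (x_{k,i} - mean_i) · (x_{k,j} - mean_j), divisor n-1 = 3:
  S[X_1,X_1] = ((-4.5)·(-4.5) + (-1.5)·(-1.5) + (3.5)·(3.5) + (2.5)·(2.5)) / 3 = 41/3 = 13.6667
  S[X_1,X_2] = ((-4.5)·(-2.75) + (-1.5)·(-1.75) + (3.5)·(0.25) + (2.5)·(4.25)) / 3 = 26.5/3 = 8.8333
  S[X_2,X_2] = ((-2.75)·(-2.75) + (-1.75)·(-1.75) + (0.25)·(0.25) + (4.25)·(4.25)) / 3 = 28.75/3 = 9.5833
  S = [[13.6667, 8.8333],
 [8.8333, 9.5833]].

Step 3 — invert S. det(S) = 13.6667·9.5833 - (8.8333)² = 52.9444.
  S^{-1} = (1/det) · [[d, -b], [-b, a]] = [[0.181, -0.1668],
 [-0.1668, 0.2581]].

Step 4 — quadratic form (x̄ - mu_0)^T · S^{-1} · (x̄ - mu_0):
  S^{-1} · (x̄ - mu_0) = (0.1889, 0.2172),
  (x̄ - mu_0)^T · [...] = (4.5)·(0.1889) + (3.75)·(0.2172) = 1.6645.

Step 5 — scale by n: T² = 4 · 1.6645 = 6.6579.

T² ≈ 6.6579


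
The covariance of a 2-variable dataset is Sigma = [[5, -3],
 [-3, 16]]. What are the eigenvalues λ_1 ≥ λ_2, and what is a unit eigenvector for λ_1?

Step 1 — characteristic polynomial of 2×2 Sigma:
  det(Sigma - λI) = λ² - trace · λ + det = 0.
  trace = 5 + 16 = 21, det = 5·16 - (-3)² = 71.
Step 2 — discriminant:
  Δ = trace² - 4·det = 441 - 284 = 157.
Step 3 — eigenvalues:
  λ = (trace ± √Δ)/2 = (21 ± 12.53)/2,
  λ_1 = 16.765,  λ_2 = 4.235.

Step 4 — unit eigenvector for λ_1: solve (Sigma - λ_1 I)v = 0. First row:
  (5 - 16.765)·v_x + (-3)·v_y = 0, i.e. (-11.765)·v_x + (-3)·v_y = 0,
  so v ∝ (b, λ_1 - a) = (-3, 11.765); multiply by -1 so the first entry is positive: u = (3, -11.765).
  ||u|| = √((3)² + (-11.765)²) = √(147.4148) ≈ 12.1414,
  v_1 = u/||u|| ≈ (0.2471, -0.969) (||v_1|| = 1).

λ_1 = 16.765,  λ_2 = 4.235;  v_1 ≈ (0.2471, -0.969)


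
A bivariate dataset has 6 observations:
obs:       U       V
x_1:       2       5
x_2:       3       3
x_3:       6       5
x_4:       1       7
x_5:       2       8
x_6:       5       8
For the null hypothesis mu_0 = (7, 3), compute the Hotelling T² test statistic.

Step 1 — sample mean vector:
  mean(U) = (2 + 3 + 6 + 1 + 2 + 5) / 6 = 19/6 = 3.1667
  mean(V) = (5 + 3 + 5 + 7 + 8 + 8) / 6 = 36/6 = 6
  x̄ = (3.1667, 6),  deviation x̄ - mu_0 = (3.1667, 6) - (7, 3) = (-3.8333, 3).

Step 2 — sample covariance matrix, S[i,j] = (1/(n-1)) · Σ_k (x_{k,i} - mean_i) · (x_{k,j} - mean_j), divisor n-1 = 5:
  S[U,U] = ((-1.1667)·(-1.1667) + (-0.1667)·(-0.1667) + (2.8333)·(2.8333) + (-2.1667)·(-2.1667) + (-1.1667)·(-1.1667) + (1.8333)·(1.8333)) / 5 = 18.8333/5 = 3.7667
  S[U,V] = ((-1.1667)·(-1) + (-0.1667)·(-3) + (2.8333)·(-1) + (-2.1667)·(1) + (-1.1667)·(2) + (1.8333)·(2)) / 5 = -2/5 = -0.4
  S[V,V] = ((-1)·(-1) + (-3)·(-3) + (-1)·(-1) + (1)·(1) + (2)·(2) + (2)·(2)) / 5 = 20/5 = 4
  S = [[3.7667, -0.4],
 [-0.4, 4]].

Step 3 — invert S. det(S) = 3.7667·4 - (-0.4)² = 14.9067.
  S^{-1} = (1/det) · [[d, -b], [-b, a]] = [[0.2683, 0.0268],
 [0.0268, 0.2527]].

Step 4 — quadratic form (x̄ - mu_0)^T · S^{-1} · (x̄ - mu_0):
  S^{-1} · (x̄ - mu_0) = (-0.9481, 0.6552),
  (x̄ - mu_0)^T · [...] = (-3.8333)·(-0.9481) + (3)·(0.6552) = 5.6.

Step 5 — scale by n: T² = 6 · 5.6 = 33.6002.

T² ≈ 33.6002


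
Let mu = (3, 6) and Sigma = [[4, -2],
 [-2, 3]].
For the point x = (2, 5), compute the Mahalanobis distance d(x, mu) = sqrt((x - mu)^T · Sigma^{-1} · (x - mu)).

Step 1 — centre the observation: (x - mu) = (-1, -1).

Step 2 — invert Sigma. det(Sigma) = 4·3 - (-2)² = 8.
  Sigma^{-1} = (1/det) · [[d, -b], [-b, a]] = [[0.375, 0.25],
 [0.25, 0.5]].

Step 3 — form the quadratic (x - mu)^T · Sigma^{-1} · (x - mu):
  Sigma^{-1} · (x - mu) = (-0.625, -0.75).
  (x - mu)^T · [Sigma^{-1} · (x - mu)] = (-1)·(-0.625) + (-1)·(-0.75) = 1.375.

Step 4 — take square root: d = √(1.375) ≈ 1.1726.

d(x, mu) = √(1.375) ≈ 1.1726


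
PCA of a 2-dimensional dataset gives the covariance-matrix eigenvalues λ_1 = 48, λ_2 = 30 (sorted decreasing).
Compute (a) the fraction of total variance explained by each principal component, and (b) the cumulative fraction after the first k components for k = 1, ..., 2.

Step 1 — total variance = trace(Sigma) = Σ λ_i = 48 + 30 = 78.

Step 2 — fraction explained by component i = λ_i / Σ λ:
  PC1: 48/78 = 0.6154
  PC2: 30/78 = 0.3846

Step 3 — cumulative fraction after k components = (λ_1 + ... + λ_k) / Σ λ:
  k = 1: 48/78 = 0.6154
  k = 2: (48 + 30)/78 = 78/78 = 1

Summary (fraction, with percent):

explained: PC1 0.6154 (61.54%), PC2 0.3846 (38.46%);  cumulative: 0.6154, 1


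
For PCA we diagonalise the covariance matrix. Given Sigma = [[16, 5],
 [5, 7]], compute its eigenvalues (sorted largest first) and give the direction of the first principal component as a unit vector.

Step 1 — characteristic polynomial of 2×2 Sigma:
  det(Sigma - λI) = λ² - trace · λ + det = 0.
  trace = 16 + 7 = 23, det = 16·7 - (5)² = 87.
Step 2 — discriminant:
  Δ = trace² - 4·det = 529 - 348 = 181.
Step 3 — eigenvalues:
  λ = (trace ± √Δ)/2 = (23 ± 13.4536)/2,
  λ_1 = 18.2268,  λ_2 = 4.7732.

Step 4 — unit eigenvector for λ_1: solve (Sigma - λ_1 I)v = 0. First row:
  (16 - 18.2268)·v_x + (5)·v_y = 0, i.e. (-2.2268)·v_x + (5)·v_y = 0,
  so v ∝ (b, λ_1 - a) = (5, 2.2268) = u.
  ||u|| = √((5)² + (2.2268)²) = √(29.9587) ≈ 5.4735,
  v_1 = u/||u|| ≈ (0.9135, 0.4068) (||v_1|| = 1).

λ_1 = 18.2268,  λ_2 = 4.7732;  v_1 ≈ (0.9135, 0.4068)


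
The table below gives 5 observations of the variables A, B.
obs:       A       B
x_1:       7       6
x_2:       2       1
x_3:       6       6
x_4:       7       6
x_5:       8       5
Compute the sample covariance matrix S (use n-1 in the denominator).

Step 1 — column means:
  mean(A) = (7 + 2 + 6 + 7 + 8) / 5 = 30/5 = 6
  mean(B) = (6 + 1 + 6 + 6 + 5) / 5 = 24/5 = 4.8

Step 2 — sample covariance S[i,j] = (1/(n-1)) · Σ_k (x_{k,i} - mean_i) · (x_{k,j} - mean_j), with n-1 = 4.
  S[A,A] = ((1)·(1) + (-4)·(-4) + (0)·(0) + (1)·(1) + (2)·(2)) / 4 = 22/4 = 5.5
  S[A,B] = ((1)·(1.2) + (-4)·(-3.8) + (0)·(1.2) + (1)·(1.2) + (2)·(0.2)) / 4 = 18/4 = 4.5
  S[B,B] = ((1.2)·(1.2) + (-3.8)·(-3.8) + (1.2)·(1.2) + (1.2)·(1.2) + (0.2)·(0.2)) / 4 = 18.8/4 = 4.7

S is symmetric (S[j,i] = S[i,j]). Assembling:

S = [[5.5, 4.5],
 [4.5, 4.7]]


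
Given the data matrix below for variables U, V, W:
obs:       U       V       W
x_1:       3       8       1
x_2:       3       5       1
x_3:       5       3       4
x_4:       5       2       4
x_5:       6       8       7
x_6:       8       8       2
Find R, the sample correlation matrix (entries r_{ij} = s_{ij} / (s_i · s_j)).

Step 1 — column means:
  mean(U) = (3 + 3 + 5 + 5 + 6 + 8) / 6 = 30/6 = 5
  mean(V) = (8 + 5 + 3 + 2 + 8 + 8) / 6 = 34/6 = 5.6667
  mean(W) = (1 + 1 + 4 + 4 + 7 + 2) / 6 = 19/6 = 3.1667

Step 2 — sample variances and covariances s[i,j] = (1/(n-1)) · Σ_k (x_{k,i} - mean_i) · (x_{k,j} - mean_j), with n-1 = 5:
  s[U,U] = ((-2)·(-2) + (-2)·(-2) + (0)·(0) + (0)·(0) + (1)·(1) + (3)·(3)) / 5 = 18/5 = 3.6
  s[U,V] = ((-2)·(2.3333) + (-2)·(-0.6667) + (0)·(-2.6667) + (0)·(-3.6667) + (1)·(2.3333) + (3)·(2.3333)) / 5 = 6/5 = 1.2
  s[U,W] = ((-2)·(-2.1667) + (-2)·(-2.1667) + (0)·(0.8333) + (0)·(0.8333) + (1)·(3.8333) + (3)·(-1.1667)) / 5 = 9/5 = 1.8
  s[V,V] = ((2.3333)·(2.3333) + (-0.6667)·(-0.6667) + (-2.6667)·(-2.6667) + (-3.6667)·(-3.6667) + (2.3333)·(2.3333) + (2.3333)·(2.3333)) / 5 = 37.3333/5 = 7.4667
  s[V,W] = ((2.3333)·(-2.1667) + (-0.6667)·(-2.1667) + (-2.6667)·(0.8333) + (-3.6667)·(0.8333) + (2.3333)·(3.8333) + (2.3333)·(-1.1667)) / 5 = -2.6667/5 = -0.5333
  s[W,W] = ((-2.1667)·(-2.1667) + (-2.1667)·(-2.1667) + (0.8333)·(0.8333) + (0.8333)·(0.8333) + (3.8333)·(3.8333) + (-1.1667)·(-1.1667)) / 5 = 26.8333/5 = 5.3667
  Sample standard deviations s_i = √(s[i,i]):
  s(U) = √(3.6) = 1.8974
  s(V) = √(7.4667) = 2.7325
  s(W) = √(5.3667) = 2.3166

Step 3 — r_{ij} = s_{ij} / (s_i · s_j):
  r[U,U] = 1 (diagonal).
  r[U,V] = 1.2 / (1.8974 · 2.7325) = 1.2 / 5.1846 = 0.2315
  r[U,W] = 1.8 / (1.8974 · 2.3166) = 1.8 / 4.3955 = 0.4095
  r[V,V] = 1 (diagonal).
  r[V,W] = -0.5333 / (2.7325 · 2.3166) = -0.5333 / 6.3302 = -0.0843
  r[W,W] = 1 (diagonal).

R is symmetric with unit diagonal. Assembling:

R = [[1, 0.2315, 0.4095],
 [0.2315, 1, -0.0843],
 [0.4095, -0.0843, 1]]
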